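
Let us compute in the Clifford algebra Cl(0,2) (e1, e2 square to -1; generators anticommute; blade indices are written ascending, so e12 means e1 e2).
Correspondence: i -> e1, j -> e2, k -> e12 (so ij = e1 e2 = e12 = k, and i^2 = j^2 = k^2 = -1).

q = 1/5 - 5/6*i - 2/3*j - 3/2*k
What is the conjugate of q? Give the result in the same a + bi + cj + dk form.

In blades: q = 1/5 - 5/6*e1 - 2/3*e2 - 3/2*e12.
Conjugation here is Clifford conjugation: the scalar is fixed and the grade-1 and grade-2 blades all flip sign, giving 1/5 + 5/6*e1 + 2/3*e2 + 3/2*e12; translating back:
Answer: 1/5 + 5/6*i + 2/3*j + 3/2*k


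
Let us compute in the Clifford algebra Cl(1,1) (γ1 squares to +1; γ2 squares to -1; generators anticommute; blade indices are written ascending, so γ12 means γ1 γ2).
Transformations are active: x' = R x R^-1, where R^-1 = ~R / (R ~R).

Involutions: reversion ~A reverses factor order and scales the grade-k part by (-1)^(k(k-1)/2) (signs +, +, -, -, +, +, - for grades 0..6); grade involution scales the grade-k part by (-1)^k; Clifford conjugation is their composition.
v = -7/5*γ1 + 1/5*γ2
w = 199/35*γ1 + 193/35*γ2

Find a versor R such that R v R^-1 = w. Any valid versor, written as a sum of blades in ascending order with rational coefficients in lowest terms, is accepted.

Construction: equal norms (both 48/25) license R = v + w = 30/7*γ1 + 40/7*γ2 — nothing changes along that direction, while (v - w)/2 changes sign, so v maps onto w.
Answer: 30/7*γ1 + 40/7*γ2


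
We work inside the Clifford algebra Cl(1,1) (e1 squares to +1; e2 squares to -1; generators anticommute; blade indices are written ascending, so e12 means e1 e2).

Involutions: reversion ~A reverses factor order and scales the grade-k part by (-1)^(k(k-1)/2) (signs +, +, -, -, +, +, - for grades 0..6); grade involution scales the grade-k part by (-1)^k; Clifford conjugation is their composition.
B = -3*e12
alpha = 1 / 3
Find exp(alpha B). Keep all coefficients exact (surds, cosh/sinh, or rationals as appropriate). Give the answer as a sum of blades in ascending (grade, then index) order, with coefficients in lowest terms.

B^2 = (-3)^2*(e12)^2 = 9*(+1) = 9 (a basis 2-blade squares to minus the product of its generators' squares).
B^2 = 9 — since the square is positive, the closed form is hyperbolic: l = 3, alpha*l = 1, so exp(alpha B) = cosh(1) + (sinh(1)/3)*B = cosh(1) + (sinh(1)/3)*B.
Answer: cosh(1) - sinh(1)*e12


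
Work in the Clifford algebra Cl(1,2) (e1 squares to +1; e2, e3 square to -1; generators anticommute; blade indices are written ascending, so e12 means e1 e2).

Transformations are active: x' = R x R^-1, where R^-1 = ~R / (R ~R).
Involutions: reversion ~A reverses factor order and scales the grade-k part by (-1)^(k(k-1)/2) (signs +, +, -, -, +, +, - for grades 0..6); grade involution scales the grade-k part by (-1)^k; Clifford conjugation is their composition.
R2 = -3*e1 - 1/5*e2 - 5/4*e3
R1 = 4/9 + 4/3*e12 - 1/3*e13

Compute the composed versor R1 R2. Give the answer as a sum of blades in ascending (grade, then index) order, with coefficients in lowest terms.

Distribute over the terms of R1 (each basis-blade product reordered to ascending indices, repeated generators contracted through their squares):
(4/9) R2 = -4/3*e1 - 4/45*e2 - 5/9*e3
(4/3*e12) R2 = 4/15*e1 + 4*e2 - 5/3*e123
(-1/3*e13) R2 = -5/12*e1 - e3 - 1/15*e123
Summing the partial products and collecting blades:
Answer: -89/60*e1 + 176/45*e2 - 14/9*e3 - 26/15*e123


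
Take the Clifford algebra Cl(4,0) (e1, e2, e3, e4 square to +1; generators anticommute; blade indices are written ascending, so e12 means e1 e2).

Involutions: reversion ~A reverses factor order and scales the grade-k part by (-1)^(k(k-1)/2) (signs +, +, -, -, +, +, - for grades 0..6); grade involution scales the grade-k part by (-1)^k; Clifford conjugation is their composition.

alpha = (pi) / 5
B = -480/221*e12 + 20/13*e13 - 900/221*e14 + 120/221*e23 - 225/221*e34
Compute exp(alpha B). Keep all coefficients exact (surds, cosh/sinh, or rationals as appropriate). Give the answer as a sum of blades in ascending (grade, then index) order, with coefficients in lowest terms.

B^2 term by term: the squares give (-480/221)^2*(e12)^2 + (20/13)^2*(e13)^2 + (-900/221)^2*(e14)^2 + (120/221)^2*(e23)^2 + (-225/221)^2*(e34)^2 = 230400/48841*(-1) + 400/169*(-1) + 810000/48841*(-1) + 14400/48841*(-1) + 50625/48841*(-1) = -25 (each basis 2-blade squares to minus the product of its generators' squares); cross terms between blades sharing an index anticommute and cancel; the commuting (index-disjoint) pairs give grade-4 terms 2*c*c'*(blade product), which cancel blade by blade — e1234: 216000/48841 - 216000/48841 = 0 — confirming B is simple. So B^2 = -25.
B^2 = -25 — circular case — the even/odd split gives cos and sin: l = 5, alpha*l = pi, so exp(alpha B) = cos(pi) + (sin(pi)/5)*B = -1 + (0)*B.
Answer: -1


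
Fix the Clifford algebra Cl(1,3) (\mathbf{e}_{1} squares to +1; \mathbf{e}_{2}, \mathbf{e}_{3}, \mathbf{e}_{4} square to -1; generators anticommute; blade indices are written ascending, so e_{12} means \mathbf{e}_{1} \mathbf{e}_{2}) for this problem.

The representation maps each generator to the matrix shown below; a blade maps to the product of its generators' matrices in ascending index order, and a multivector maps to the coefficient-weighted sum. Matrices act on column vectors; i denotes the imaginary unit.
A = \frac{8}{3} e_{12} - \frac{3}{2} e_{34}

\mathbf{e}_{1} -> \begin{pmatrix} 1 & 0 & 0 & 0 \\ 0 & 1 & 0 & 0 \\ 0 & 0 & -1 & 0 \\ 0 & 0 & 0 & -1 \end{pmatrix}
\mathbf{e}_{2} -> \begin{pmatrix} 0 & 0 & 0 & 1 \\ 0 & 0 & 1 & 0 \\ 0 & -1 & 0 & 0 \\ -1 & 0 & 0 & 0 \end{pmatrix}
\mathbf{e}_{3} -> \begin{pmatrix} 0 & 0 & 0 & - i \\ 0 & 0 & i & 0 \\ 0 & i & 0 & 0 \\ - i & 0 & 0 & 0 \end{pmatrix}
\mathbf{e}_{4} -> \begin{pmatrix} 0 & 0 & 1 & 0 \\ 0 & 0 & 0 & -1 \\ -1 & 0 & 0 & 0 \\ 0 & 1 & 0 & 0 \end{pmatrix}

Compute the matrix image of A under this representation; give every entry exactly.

Bivector images (products of the table entries): rho(e_{12}) = rho(\mathbf{e}_{1})rho(\mathbf{e}_{2}) = \begin{pmatrix} 0 & 0 & 0 & 1 \\ 0 & 0 & 1 & 0 \\ 0 & 1 & 0 & 0 \\ 1 & 0 & 0 & 0 \end{pmatrix}; rho(e_{34}) = rho(\mathbf{e}_{3})rho(\mathbf{e}_{4}) = \begin{pmatrix} 0 & - i & 0 & 0 \\ - i & 0 & 0 & 0 \\ 0 & 0 & 0 & - i \\ 0 & 0 & - i & 0 \end{pmatrix}.
M = (\frac{8}{3})*rho(e_{12}) + (-\frac{3}{2})*rho(e_{34}), summed entrywise:
Answer: \begin{pmatrix} 0 & \frac{3 i}{2} & 0 & \frac{8}{3} \\ \frac{3 i}{2} & 0 & \frac{8}{3} & 0 \\ 0 & \frac{8}{3} & 0 & \frac{3 i}{2} \\ \frac{8}{3} & 0 & \frac{3 i}{2} & 0 \end{pmatrix}


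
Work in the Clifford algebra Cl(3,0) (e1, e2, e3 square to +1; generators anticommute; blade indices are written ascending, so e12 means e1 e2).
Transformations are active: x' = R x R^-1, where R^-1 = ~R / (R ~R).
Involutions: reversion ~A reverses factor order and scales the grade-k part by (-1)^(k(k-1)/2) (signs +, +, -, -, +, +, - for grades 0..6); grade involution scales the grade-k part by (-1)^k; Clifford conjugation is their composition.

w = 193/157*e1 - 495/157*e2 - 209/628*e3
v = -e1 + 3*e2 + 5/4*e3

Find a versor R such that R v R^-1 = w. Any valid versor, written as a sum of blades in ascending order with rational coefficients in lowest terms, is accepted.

The midline construction: v and w both square to 185/16, so reflecting in their sum 36/157*e1 - 24/157*e2 + 144/157*e3 exchanges them.
Answer: 36/157*e1 - 24/157*e2 + 144/157*e3


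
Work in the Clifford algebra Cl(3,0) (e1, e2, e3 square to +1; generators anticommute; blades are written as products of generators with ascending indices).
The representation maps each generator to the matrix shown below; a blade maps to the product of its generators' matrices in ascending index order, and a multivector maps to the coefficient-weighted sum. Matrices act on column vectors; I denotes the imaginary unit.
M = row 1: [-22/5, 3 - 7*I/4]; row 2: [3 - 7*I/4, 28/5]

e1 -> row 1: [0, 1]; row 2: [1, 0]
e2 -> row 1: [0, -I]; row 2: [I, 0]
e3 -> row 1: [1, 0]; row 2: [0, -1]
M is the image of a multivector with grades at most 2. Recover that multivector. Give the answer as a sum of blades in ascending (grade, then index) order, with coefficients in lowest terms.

Method: 1, rho(e1), rho(e2), rho(e3) form a trace-orthogonal basis of the 2x2 complex matrices (tr(X Y) = 2 if X = Y, else 0), so M = m0*1 + m1*rho(e1) + m2*rho(e2) + m3*rho(e3) with m0 = tr(M)/2 = 3/5, m1 = tr(M rho(e1))/2 = 3 - 7*I/4, m2 = tr(M rho(e2))/2 = 0, m3 = tr(M rho(e3))/2 = -5.
Multiplying table entries, the bivector images are rho(e1 e2) = I*rho(e3), rho(e1 e3) = -I*rho(e2), rho(e2 e3) = I*rho(e1); with real blade coefficients the real parts of m0..m3 are the coefficients of 1, e1, e2, e3 and the imaginary parts give the bivectors (e2 e3: Im m1, e1 e3: -Im m2, e1 e2: Im m3).
Answer: 3/5 + 3*e1 - 5*e3 - 7/4*e2 e3


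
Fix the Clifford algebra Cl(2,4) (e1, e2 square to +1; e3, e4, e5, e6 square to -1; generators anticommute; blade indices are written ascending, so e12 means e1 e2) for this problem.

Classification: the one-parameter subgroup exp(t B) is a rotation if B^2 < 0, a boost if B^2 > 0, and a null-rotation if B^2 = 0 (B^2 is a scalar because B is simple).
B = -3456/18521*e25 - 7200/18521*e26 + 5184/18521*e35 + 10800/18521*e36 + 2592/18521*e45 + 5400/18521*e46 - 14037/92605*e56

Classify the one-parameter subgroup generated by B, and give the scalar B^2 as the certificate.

B^2 term by term: the squares give (-3456/18521)^2*(e25)^2 + (-7200/18521)^2*(e26)^2 + (5184/18521)^2*(e35)^2 + (10800/18521)^2*(e36)^2 + (2592/18521)^2*(e45)^2 + (5400/18521)^2*(e46)^2 + (-14037/92605)^2*(e56)^2 = 11943936/343027441*(+1) + 51840000/343027441*(+1) + 26873856/343027441*(-1) + 116640000/343027441*(-1) + 6718464/343027441*(-1) + 29160000/343027441*(-1) + 197037369/8575686025*(-1) = -9/25 (each basis 2-blade squares to minus the product of its generators' squares); cross terms between blades sharing an index anticommute and cancel; the commuting (index-disjoint) pairs give grade-4 terms 2*c*c'*(blade product), which cancel blade by blade — e2356: 74649600/343027441 - 74649600/343027441 = 0; e2456: 37324800/343027441 - 37324800/343027441 = 0; e3456: -55987200/343027441 + 55987200/343027441 = 0 — confirming B is simple. So B^2 = -9/25.
Answer: rotation, certificate B^2 = -9/25. B^2 = -9/25 is basis-independent, so its sign is the whole story.


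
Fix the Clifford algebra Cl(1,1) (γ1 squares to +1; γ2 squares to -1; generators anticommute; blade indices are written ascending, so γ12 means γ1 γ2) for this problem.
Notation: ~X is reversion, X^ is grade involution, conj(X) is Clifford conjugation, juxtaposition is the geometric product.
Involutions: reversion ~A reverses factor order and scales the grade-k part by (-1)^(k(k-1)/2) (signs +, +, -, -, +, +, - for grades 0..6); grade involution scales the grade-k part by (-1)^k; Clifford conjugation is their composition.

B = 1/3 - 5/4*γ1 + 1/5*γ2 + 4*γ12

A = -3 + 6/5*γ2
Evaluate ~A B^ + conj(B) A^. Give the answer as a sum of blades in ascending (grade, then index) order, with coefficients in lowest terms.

first term: -19/25 + 21/20*γ1 + γ2 - 27/2*γ12
second term: -31/25 - 171/20*γ1 + 1/5*γ2 + 21/2*γ12
Answer: -2 - 15/2*γ1 + 6/5*γ2 - 3*γ12


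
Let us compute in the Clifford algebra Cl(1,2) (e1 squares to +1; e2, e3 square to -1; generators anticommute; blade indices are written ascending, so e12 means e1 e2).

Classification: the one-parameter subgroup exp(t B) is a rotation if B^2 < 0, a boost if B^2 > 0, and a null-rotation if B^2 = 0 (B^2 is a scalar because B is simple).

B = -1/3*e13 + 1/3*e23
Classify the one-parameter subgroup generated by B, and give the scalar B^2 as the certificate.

B^2 term by term: the squares give (-1/3)^2*(e13)^2 + (1/3)^2*(e23)^2 = 1/9*(+1) + 1/9*(-1) = 0 (each basis 2-blade squares to minus the product of its generators' squares); cross terms between blades sharing an index anticommute and cancel. So B^2 = 0.
Answer: null-rotation, certificate B^2 = 0. The class reads off the invariant scalar 0 directly.


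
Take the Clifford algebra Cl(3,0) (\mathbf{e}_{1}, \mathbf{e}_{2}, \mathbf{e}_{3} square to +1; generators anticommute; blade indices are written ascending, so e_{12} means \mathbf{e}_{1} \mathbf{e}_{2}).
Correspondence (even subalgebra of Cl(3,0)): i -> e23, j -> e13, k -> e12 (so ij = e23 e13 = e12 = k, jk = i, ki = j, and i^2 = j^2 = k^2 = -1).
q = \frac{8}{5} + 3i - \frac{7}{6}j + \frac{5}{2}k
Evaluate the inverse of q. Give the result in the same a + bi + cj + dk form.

In blades: q = \frac{8}{5} + \frac{5}{2} e_{12} - \frac{7}{6} e_{13} + 3 e_{23}.
With qbar = \frac{8}{5} - \frac{5}{2} e_{12} + \frac{7}{6} e_{13} - 3 e_{23} (scalar fixed, mapped units negated), q qbar = \frac{8627}{450} (the sum of squared coefficients), so q^-1 = qbar / (\frac{8627}{450}) = \frac{720}{8627} - \frac{1125}{8627} e_{12} + \frac{525}{8627} e_{13} - \frac{1350}{8627} e_{23}; translating back:
Answer: \frac{720}{8627} - \frac{1350}{8627}i + \frac{525}{8627}j - \frac{1125}{8627}k


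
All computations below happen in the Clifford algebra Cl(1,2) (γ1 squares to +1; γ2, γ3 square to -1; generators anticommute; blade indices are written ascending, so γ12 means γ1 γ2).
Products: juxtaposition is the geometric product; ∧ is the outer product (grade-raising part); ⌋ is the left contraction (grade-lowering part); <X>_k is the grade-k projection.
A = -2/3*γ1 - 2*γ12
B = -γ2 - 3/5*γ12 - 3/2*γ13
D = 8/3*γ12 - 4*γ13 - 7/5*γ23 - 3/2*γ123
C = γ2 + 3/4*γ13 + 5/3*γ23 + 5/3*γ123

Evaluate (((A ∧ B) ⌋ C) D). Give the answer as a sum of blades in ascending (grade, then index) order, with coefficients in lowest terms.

step 1: 2/3*γ12
step 2: 10/9*γ3
step 3: -40/9*γ1 - 14/9*γ2 + 5/3*γ12 + 80/27*γ123
Answer: -40/9*γ1 - 14/9*γ2 + 5/3*γ12 + 80/27*γ123


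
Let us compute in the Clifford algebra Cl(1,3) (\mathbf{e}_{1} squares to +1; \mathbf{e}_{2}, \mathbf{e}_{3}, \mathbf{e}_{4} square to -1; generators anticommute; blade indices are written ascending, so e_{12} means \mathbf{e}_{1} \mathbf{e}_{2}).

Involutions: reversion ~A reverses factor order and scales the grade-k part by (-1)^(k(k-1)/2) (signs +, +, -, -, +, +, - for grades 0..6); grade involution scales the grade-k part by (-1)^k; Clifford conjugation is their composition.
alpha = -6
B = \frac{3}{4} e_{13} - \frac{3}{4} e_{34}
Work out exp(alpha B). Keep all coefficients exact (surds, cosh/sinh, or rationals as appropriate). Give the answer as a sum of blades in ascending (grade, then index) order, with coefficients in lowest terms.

B^2 term by term: the squares give (\frac{3}{4})^2*(e_{13})^2 + (-\frac{3}{4})^2*(e_{34})^2 = \frac{9}{16}*(+1) + \frac{9}{16}*(-1) = 0 (each basis 2-blade squares to minus the product of its generators' squares); cross terms between blades sharing an index anticommute and cancel. So B^2 = 0.
B^2 = 0, so the series truncates immediately: exp(alpha B) = 1 + alpha B (parabolic case).
Answer: 1 - \frac{9}{2} e_{13} + \frac{9}{2} e_{34}


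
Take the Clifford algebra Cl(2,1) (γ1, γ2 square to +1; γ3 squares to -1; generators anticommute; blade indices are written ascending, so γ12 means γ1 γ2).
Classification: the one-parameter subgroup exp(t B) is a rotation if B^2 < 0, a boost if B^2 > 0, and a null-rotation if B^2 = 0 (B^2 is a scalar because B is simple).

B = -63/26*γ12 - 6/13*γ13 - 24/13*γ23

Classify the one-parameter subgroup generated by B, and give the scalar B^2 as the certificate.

B^2 term by term: the squares give (-63/26)^2*(γ12)^2 + (-6/13)^2*(γ13)^2 + (-24/13)^2*(γ23)^2 = 3969/676*(-1) + 36/169*(+1) + 576/169*(+1) = -9/4 (each basis 2-blade squares to minus the product of its generators' squares); cross terms between blades sharing an index anticommute and cancel. So B^2 = -9/4.
Answer: rotation, certificate B^2 = -9/4. Note: conjugating B changes its blade decomposition but never the scalar B^2 = -9/4, whose sign settles the classification.


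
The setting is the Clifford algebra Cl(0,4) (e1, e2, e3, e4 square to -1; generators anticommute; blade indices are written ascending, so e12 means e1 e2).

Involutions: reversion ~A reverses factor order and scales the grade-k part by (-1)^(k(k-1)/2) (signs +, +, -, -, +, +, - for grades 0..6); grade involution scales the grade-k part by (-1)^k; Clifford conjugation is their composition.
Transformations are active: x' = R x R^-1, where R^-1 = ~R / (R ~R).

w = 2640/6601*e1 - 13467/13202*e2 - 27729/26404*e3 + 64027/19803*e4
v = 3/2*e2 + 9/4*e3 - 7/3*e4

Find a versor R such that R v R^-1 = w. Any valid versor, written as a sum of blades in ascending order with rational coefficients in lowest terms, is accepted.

Why this works: both vectors square to -1837/144, so q(v) = q(w) and R = v + w = 2640/6601*e1 + 3168/6601*e2 + 7920/6601*e3 + 5940/6601*e4 carries v to w — its own direction survives, the complement (v - w)/2 flips.
Answer: 2640/6601*e1 + 3168/6601*e2 + 7920/6601*e3 + 5940/6601*e4


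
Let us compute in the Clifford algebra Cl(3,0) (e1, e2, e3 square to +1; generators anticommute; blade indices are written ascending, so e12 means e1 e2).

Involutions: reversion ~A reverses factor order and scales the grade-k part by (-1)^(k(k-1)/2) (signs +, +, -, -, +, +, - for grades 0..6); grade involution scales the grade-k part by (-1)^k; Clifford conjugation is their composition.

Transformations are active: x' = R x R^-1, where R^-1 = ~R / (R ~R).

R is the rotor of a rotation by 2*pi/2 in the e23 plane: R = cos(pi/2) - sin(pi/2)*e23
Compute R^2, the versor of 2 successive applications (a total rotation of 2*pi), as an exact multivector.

Rotor phase runs at HALF the rotation angle; powers of one rotor simply add phase, so after 2 steps in e23 the phase is 2*pi/2 = pi and R^2 = cos(pi) - sin(pi)*e23.
cos(pi) = -1 and sin(pi) = 0, so R^2 = -1. The total rotation 2*pi is 1 full turn, so every vector returns to itself, yet the rotor is -1, on the OTHER sheet of the double cover (an odd number of 2*pi turns).
Answer: -1


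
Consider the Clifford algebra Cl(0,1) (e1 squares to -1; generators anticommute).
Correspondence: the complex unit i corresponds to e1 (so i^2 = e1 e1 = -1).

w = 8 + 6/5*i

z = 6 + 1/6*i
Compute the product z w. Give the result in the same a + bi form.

In blades: z = 6 + 1/6*e1, w = 8 + 6/5*e1.
Distribute z over w term by term (generator squares from the signature, products reordered to ascending indices): (6)*w = 48 + 36/5*e1; (1/6*e1)*w = -1/5 + 4/3*e1.
Sum: 239/5 + 128/15*e1; translating back through the correspondence:
Answer: 239/5 + 128/15*i


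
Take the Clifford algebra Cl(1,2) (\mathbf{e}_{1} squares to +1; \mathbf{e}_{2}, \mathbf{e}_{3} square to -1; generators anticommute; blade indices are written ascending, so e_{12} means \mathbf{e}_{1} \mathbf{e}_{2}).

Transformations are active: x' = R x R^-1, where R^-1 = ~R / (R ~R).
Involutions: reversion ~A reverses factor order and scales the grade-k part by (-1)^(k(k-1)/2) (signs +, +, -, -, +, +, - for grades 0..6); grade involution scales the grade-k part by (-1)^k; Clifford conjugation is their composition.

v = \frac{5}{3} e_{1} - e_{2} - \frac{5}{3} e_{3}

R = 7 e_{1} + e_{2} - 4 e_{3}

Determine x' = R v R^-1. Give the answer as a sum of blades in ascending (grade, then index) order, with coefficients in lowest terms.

~R = 7 e_{1} + e_{2} - 4 e_{3}, and R ~R = 32, so R^-1 = ~R / (32).
R v = 6 - \frac{26}{3} e_{12} - 5 e_{13} - \frac{17}{3} e_{23}
Answer: \frac{23}{24} e_{1} + \frac{11}{8} e_{2} + \frac{1}{6} e_{3}


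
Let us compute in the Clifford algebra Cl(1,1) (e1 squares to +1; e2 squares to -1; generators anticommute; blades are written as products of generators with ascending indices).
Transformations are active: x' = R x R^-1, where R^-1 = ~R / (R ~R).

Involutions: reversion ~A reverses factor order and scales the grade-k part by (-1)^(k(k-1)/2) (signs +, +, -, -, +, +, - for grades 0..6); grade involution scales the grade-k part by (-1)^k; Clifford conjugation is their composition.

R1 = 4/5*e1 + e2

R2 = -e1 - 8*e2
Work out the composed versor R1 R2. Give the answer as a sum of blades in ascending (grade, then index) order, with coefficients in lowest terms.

Distribute over the terms of R1 (each basis-blade product reordered to ascending indices, repeated generators contracted through their squares):
(4/5*e1) R2 = -4/5 - 32/5*e1 e2
(e2) R2 = 8 + e1 e2
Summing the partial products and collecting blades:
Answer: 36/5 - 27/5*e1 e2


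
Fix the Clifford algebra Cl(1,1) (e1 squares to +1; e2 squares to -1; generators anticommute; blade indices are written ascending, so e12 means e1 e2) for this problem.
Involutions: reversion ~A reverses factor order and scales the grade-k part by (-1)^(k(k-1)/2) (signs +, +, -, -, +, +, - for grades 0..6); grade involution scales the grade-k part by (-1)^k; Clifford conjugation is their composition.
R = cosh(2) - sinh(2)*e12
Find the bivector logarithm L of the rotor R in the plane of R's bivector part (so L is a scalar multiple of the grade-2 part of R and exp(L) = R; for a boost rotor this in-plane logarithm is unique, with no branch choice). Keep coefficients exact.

The scalar part of R is cosh(2), giving the rapidity magnitude (cosh is even); the bivector part supplies orientation, its quotient by sinh of the rapidity is the plane, and L = rapidity * plane — unique in that plane, since flipping both signs leaves L unchanged.
Concretely: cosh(rapidity) = cosh(2) gives rapidity = ±2, and since rapidity/sinh(rapidity) is even the sign is immaterial: L = (rapidity/sinh(rapidity)) * <R>_2 = (2/sinh(2)) * <R>_2.
Answer: -2*e12


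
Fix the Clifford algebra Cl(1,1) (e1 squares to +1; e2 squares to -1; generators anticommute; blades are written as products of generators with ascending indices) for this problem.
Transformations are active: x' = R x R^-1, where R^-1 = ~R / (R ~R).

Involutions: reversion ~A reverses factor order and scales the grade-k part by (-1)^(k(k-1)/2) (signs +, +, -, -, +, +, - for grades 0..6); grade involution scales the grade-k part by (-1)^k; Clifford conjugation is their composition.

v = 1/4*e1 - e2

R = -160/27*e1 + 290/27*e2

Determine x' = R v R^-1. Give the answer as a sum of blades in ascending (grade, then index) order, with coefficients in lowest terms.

~R = -160/27*e1 + 290/27*e2, and R ~R = -6500/81, so R^-1 = ~R / (-6500/81).
R v = 250/27 + 175/54*e1 e2
Answer: 523/468*e1 - 173/117*e2


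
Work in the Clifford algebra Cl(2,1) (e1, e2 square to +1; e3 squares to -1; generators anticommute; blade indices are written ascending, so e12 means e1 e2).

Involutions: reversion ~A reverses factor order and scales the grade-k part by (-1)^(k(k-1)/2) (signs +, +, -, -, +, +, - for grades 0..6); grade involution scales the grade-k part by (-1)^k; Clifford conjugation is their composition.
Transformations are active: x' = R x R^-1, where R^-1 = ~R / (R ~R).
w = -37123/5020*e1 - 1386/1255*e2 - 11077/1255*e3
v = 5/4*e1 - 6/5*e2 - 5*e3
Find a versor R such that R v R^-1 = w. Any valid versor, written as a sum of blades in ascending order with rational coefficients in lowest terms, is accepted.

Since q(v) = q(w) = -8799/400, the sum R = v + w = -7712/1255*e1 - 2892/1255*e2 - 17352/1255*e3 does the job whenever invertible.
Answer: -7712/1255*e1 - 2892/1255*e2 - 17352/1255*e3


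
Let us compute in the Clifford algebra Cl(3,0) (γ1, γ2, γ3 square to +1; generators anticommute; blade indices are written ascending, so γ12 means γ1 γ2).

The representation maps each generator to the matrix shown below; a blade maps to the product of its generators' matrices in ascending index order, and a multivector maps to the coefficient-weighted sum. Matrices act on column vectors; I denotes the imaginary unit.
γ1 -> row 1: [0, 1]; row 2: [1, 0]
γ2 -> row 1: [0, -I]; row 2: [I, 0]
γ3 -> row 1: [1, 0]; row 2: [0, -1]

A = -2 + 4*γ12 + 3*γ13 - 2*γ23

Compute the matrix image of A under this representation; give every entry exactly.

Bivector images (products of the table entries): rho(γ12) = rho(γ1)rho(γ2) = row 1: [I, 0]; row 2: [0, -I]; rho(γ13) = rho(γ1)rho(γ3) = row 1: [0, -1]; row 2: [1, 0]; rho(γ23) = rho(γ2)rho(γ3) = row 1: [0, I]; row 2: [I, 0].
M = (-2)*1 + (4)*rho(γ12) + (3)*rho(γ13) + (-2)*rho(γ23), summed entrywise (1 is the identity matrix):
Answer: row 1: [-2 + 4*I, -3 - 2*I]; row 2: [3 - 2*I, -2 - 4*I]


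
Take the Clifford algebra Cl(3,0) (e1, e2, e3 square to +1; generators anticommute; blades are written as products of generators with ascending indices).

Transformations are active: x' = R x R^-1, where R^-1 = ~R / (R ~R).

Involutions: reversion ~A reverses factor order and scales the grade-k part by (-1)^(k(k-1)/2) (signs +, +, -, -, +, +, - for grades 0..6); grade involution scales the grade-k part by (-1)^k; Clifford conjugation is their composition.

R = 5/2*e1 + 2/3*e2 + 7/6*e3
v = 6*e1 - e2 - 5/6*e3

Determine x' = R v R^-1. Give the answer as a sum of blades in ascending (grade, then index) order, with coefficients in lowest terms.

~R = 5/2*e1 + 2/3*e2 + 7/6*e3, and R ~R = 145/18, so R^-1 = ~R / (145/18).
R v = 481/36 - 13/2*e1 e2 - 109/12*e1 e3 + 11/18*e2 e3
Answer: 133/58*e1 + 1397/435*e2 + 682/145*e3


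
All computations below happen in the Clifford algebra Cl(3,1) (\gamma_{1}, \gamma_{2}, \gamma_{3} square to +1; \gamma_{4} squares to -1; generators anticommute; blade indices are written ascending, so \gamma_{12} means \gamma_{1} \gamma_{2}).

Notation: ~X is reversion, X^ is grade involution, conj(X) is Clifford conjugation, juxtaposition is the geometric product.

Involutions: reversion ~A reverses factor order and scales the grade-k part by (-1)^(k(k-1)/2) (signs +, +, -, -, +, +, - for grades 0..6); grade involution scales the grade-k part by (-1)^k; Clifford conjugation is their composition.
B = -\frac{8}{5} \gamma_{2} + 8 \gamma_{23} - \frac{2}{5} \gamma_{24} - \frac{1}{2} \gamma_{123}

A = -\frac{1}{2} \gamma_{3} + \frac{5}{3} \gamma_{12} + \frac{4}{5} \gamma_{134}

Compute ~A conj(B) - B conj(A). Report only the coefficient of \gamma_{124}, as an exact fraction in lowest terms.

first term: -\frac{8}{3} \gamma_{1} - 4 \gamma_{2} - \frac{5}{6} \gamma_{3} + \frac{1}{4} \gamma_{12} + \frac{40}{3} \gamma_{13} - \frac{2}{3} \gamma_{14} + \frac{4}{5} \gamma_{23} - \frac{2}{5} \gamma_{24} + \frac{8}{25} \gamma_{123} - \frac{32}{5} \gamma_{124} + \frac{1}{5} \gamma_{234} - \frac{32}{25} \gamma_{1234}
second term: -\frac{8}{3} \gamma_{1} + 4 \gamma_{2} - \frac{5}{6} \gamma_{3} - \frac{1}{4} \gamma_{12} + \frac{40}{3} \gamma_{13} - \frac{2}{3} \gamma_{14} - \frac{4}{5} \gamma_{23} - \frac{2}{5} \gamma_{24} - \frac{8}{25} \gamma_{123} + \frac{32}{5} \gamma_{124} + \frac{1}{5} \gamma_{234} + \frac{32}{25} \gamma_{1234}
Answer: -\frac{64}{5}


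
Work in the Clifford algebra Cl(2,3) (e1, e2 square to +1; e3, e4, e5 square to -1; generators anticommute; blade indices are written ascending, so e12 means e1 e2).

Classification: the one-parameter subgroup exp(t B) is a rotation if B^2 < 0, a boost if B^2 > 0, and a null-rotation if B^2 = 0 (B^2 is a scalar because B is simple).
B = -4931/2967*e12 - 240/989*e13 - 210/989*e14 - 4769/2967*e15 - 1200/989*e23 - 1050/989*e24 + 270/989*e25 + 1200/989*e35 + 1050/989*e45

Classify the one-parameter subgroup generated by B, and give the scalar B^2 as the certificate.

B^2 term by term: the squares give (-4931/2967)^2*(e12)^2 + (-240/989)^2*(e13)^2 + (-210/989)^2*(e14)^2 + (-4769/2967)^2*(e15)^2 + (-1200/989)^2*(e23)^2 + (-1050/989)^2*(e24)^2 + (270/989)^2*(e25)^2 + (1200/989)^2*(e35)^2 + (1050/989)^2*(e45)^2 = 24314761/8803089*(-1) + 57600/978121*(+1) + 44100/978121*(+1) + 22743361/8803089*(+1) + 1440000/978121*(+1) + 1102500/978121*(+1) + 72900/978121*(+1) + 1440000/978121*(-1) + 1102500/978121*(-1) = 0 (each basis 2-blade squares to minus the product of its generators' squares); cross terms between blades sharing an index anticommute and cancel; the commuting (index-disjoint) pairs give grade-4 terms 2*c*c'*(blade product), which cancel blade by blade — e1234: -504000/978121 + 504000/978121 = 0; e1235: -3944800/978121 + 129600/978121 + 3815200/978121 = 0; e1245: -3451700/978121 + 113400/978121 + 3338300/978121 = 0; e1345: -504000/978121 + 504000/978121 = 0; e2345: -2520000/978121 + 2520000/978121 = 0 — confirming B is simple. So B^2 = 0.
Answer: null-rotation, certificate B^2 = 0. Why this suffices: the scalar 0 survives any versor conjugation, so its sign alone determines the class however B is presented.


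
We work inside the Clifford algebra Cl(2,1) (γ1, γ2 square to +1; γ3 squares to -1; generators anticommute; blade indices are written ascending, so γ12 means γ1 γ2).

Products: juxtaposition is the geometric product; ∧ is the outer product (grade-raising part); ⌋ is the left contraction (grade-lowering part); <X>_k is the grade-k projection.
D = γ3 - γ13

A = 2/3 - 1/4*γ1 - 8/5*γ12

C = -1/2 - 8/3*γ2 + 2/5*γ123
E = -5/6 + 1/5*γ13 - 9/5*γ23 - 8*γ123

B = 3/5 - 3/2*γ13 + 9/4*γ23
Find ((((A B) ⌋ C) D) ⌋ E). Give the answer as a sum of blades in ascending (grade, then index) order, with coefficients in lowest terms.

step 1: 2/5 - 3/20*γ1 + 3/8*γ3 - 24/25*γ12 - 23/5*γ13 - 9/10*γ23 - 9/16*γ123
step 2: -17/40 - 9/25*γ1 + 58/75*γ2 + 48/125*γ3 - 3/20*γ12 - 3/50*γ23 + 4/25*γ123
step 3: -48/125 - 48/125*γ1 + 11/50*γ2 - 13/200*γ3 - 11/50*γ12 + 13/200*γ13 + 187/300*γ23 + 187/300*γ123
step 4: -17327/3000 - 14999/3000*γ1 + 637/1000*γ2 - 2791/1250*γ3 - 13/25*γ12 + 1052/625*γ13 + 2352/625*γ23 + 384/125*γ123
Answer: -17327/3000 - 14999/3000*γ1 + 637/1000*γ2 - 2791/1250*γ3 - 13/25*γ12 + 1052/625*γ13 + 2352/625*γ23 + 384/125*γ123


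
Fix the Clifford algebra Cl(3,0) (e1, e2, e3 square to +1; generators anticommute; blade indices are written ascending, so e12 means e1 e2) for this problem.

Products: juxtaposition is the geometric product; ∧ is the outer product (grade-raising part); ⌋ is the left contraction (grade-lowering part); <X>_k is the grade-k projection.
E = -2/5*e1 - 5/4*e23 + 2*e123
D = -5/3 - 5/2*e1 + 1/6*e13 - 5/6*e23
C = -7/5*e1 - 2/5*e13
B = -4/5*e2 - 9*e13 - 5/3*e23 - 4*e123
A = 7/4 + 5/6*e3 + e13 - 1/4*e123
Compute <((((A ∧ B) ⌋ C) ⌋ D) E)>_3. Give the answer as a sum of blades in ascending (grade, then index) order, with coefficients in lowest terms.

step 1: -7/5*e2 - 63/4*e13 - 9/4*e23 - 31/5*e123
step 2: -63/10
step 3: 21/2 + 63/4*e1 - 21/20*e13 + 21/4*e23
step 4: 21/80 - 147/10*e1 - 21/10*e2 - 21/50*e3 - 21/16*e12 + 147/8*e23 - 63/80*e123
step 5: -63/80*e123
Answer: -63/80*e123


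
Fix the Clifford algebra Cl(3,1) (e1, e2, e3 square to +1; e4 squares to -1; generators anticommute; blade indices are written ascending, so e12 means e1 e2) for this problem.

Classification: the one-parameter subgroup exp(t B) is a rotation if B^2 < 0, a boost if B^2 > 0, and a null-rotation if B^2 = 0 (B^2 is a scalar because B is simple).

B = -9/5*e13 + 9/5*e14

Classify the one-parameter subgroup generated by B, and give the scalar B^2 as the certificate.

B^2 term by term: the squares give (-9/5)^2*(e13)^2 + (9/5)^2*(e14)^2 = 81/25*(-1) + 81/25*(+1) = 0 (each basis 2-blade squares to minus the product of its generators' squares); cross terms between blades sharing an index anticommute and cancel. So B^2 = 0.
Answer: null-rotation, certificate B^2 = 0. Why this suffices: the scalar 0 survives any versor conjugation, so its sign alone determines the class however B is presented.


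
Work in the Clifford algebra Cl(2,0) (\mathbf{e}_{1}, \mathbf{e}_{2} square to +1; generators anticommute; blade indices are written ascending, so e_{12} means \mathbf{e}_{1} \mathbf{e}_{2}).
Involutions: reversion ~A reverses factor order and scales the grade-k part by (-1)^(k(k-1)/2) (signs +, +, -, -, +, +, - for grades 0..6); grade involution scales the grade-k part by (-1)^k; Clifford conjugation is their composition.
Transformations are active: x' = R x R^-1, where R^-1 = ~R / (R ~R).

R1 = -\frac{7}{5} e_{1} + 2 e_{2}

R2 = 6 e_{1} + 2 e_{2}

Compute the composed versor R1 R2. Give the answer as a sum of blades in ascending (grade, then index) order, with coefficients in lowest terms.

Distribute over the terms of R1 (each basis-blade product reordered to ascending indices, repeated generators contracted through their squares):
(-\frac{7}{5} e_{1}) R2 = -\frac{42}{5} - \frac{14}{5} e_{12}
(2 e_{2}) R2 = 4 - 12 e_{12}
Summing the partial products and collecting blades:
Answer: -\frac{22}{5} - \frac{74}{5} e_{12}


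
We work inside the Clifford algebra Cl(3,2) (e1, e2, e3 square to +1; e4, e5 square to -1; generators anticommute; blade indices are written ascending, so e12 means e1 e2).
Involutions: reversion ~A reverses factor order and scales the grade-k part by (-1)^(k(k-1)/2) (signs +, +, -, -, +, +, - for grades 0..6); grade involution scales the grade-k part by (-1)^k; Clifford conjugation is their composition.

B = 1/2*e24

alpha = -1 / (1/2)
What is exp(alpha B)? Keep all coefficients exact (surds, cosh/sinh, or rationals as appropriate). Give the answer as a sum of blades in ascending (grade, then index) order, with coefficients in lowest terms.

B^2 = (1/2)^2*(e24)^2 = 1/4*(+1) = 1/4 (a basis 2-blade squares to minus the product of its generators' squares).
B^2 = 1/4 — since the square is positive, the closed form is hyperbolic: l = 1/2, alpha*l = -1, so exp(alpha B) = cosh(-1) + (sinh(-1)/(1/2))*B = cosh(1) + (-2*sinh(1))*B.
Answer: cosh(1) - sinh(1)*e24


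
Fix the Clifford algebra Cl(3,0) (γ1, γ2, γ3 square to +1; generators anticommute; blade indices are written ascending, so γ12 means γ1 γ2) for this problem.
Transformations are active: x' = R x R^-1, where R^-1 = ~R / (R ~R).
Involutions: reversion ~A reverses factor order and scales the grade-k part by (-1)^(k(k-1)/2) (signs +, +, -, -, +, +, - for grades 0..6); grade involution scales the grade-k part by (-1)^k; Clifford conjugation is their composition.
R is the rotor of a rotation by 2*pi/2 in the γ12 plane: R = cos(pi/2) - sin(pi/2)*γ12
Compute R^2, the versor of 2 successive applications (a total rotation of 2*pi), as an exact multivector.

Half-angle bookkeeping: 2 applications in γ12 add up to rotor phase 2*pi/2 = pi, so R^2 = cos(pi) - sin(pi)*γ12.
cos(pi) = -1 and sin(pi) = 0, so R^2 = -1. The total rotation 2*pi is 1 full turn, so every vector returns to itself, yet the rotor is -1, on the OTHER sheet of the double cover (an odd number of 2*pi turns).
Answer: -1


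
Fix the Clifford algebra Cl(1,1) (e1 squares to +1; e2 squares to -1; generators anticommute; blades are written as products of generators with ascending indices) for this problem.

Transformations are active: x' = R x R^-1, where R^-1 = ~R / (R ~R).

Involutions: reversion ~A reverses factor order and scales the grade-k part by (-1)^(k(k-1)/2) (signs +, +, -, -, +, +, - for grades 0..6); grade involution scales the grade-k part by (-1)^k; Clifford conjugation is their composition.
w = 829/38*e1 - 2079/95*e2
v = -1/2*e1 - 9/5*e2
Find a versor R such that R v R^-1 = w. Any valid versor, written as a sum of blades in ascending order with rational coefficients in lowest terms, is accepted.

Key observation: q(v) = q(w) = -299/100 (sandwiches preserve the norm), so R = v + w = 405/19*e1 - 450/19*e2 works whenever it is invertible — the component of v along it is kept and (v - w)/2 reverses, sending v to w.
Answer: 405/19*e1 - 450/19*e2


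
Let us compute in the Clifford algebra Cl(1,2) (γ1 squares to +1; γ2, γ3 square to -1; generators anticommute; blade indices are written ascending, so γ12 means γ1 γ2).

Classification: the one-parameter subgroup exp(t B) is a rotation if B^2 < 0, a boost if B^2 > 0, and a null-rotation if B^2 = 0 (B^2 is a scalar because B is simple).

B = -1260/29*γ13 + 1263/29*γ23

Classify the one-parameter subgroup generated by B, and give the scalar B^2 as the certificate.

B^2 term by term: the squares give (-1260/29)^2*(γ13)^2 + (1263/29)^2*(γ23)^2 = 1587600/841*(+1) + 1595169/841*(-1) = -9 (each basis 2-blade squares to minus the product of its generators' squares); cross terms between blades sharing an index anticommute and cancel. So B^2 = -9.
Answer: rotation, certificate B^2 = -9. One invariant decides it: the square -9 survives every conjugation, and its sign is exactly the classification.


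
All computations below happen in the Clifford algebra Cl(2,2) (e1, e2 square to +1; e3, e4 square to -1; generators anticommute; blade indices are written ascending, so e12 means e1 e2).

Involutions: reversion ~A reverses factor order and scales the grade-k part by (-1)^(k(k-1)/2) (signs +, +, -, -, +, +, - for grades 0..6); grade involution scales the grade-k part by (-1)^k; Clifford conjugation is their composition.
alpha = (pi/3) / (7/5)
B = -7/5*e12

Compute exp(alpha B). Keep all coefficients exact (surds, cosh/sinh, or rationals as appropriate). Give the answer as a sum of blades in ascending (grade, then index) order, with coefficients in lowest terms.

B^2 = (-7/5)^2*(e12)^2 = 49/25*(-1) = -49/25 (a basis 2-blade squares to minus the product of its generators' squares).
B^2 = -49/25 — a negative square means the series sums to a rotation: l = 7/5, alpha*l = pi/3, so exp(alpha B) = cos(pi/3) + (sin(pi/3)/(7/5))*B = 1/2 + (5*sqrt(3)/14)*B.
Answer: 1/2 - sqrt(3)/2*e12


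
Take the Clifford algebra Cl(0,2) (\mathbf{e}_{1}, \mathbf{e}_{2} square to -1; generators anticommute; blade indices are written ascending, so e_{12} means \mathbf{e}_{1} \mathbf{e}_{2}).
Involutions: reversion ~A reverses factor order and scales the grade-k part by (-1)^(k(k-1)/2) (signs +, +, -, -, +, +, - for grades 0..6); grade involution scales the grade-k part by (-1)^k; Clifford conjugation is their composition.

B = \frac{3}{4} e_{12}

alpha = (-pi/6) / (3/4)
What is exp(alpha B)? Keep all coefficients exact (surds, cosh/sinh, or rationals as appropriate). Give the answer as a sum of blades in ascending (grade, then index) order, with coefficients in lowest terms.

B^2 = (\frac{3}{4})^2*(e_{12})^2 = \frac{9}{16}*(-1) = -\frac{9}{16} (a basis 2-blade squares to minus the product of its generators' squares).
B^2 = -\frac{9}{16} — the negative square puts this in the circular regime; l = \frac{3}{4}, alpha*l = - \frac{\pi}{6}, so exp(alpha B) = cos(- \frac{\pi}{6}) + (sin(- \frac{\pi}{6})/(\frac{3}{4}))*B = \frac{\sqrt{3}}{2} + (- \frac{2}{3})*B.
Answer: \frac{\sqrt{3}}{2} - \frac{1}{2} e_{12}


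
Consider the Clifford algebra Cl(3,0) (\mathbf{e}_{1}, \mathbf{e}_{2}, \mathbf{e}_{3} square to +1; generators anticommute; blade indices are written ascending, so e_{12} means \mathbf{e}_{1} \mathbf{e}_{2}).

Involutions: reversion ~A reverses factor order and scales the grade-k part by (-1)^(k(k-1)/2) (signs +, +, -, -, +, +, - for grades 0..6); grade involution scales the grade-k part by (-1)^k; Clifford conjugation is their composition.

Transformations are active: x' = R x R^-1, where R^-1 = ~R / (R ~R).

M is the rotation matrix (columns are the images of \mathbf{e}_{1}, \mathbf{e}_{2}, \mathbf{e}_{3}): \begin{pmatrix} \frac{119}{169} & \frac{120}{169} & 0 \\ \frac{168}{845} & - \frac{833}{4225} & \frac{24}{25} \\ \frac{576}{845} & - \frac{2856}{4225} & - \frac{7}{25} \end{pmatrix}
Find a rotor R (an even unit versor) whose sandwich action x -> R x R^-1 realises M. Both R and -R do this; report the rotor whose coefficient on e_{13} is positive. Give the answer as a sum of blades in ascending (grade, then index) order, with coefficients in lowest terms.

Method: write R = a + b12*e_{12} + b13*e_{13} + b23*e_{23} with a^2 + b12^2 + b13^2 + b23^2 = 1 (so R^-1 = ~R). Expanding the columns R e_j ~R gives tr M = 4a^2 - 1 and, from the antisymmetric part, M21 - M12 = -4a*b12, M13 - M31 = 4a*b13, M32 - M23 = -4a*b23.
Here tr M = \frac{959}{4225}, so a^2 = (1 + tr M)/4 = \frac{1296}{4225} and a = ±\frac{36}{65}. Taking a = \frac{36}{65}: M21 - M12 = -\frac{432}{845}, M13 - M31 = -\frac{576}{845}, M32 - M23 = -\frac{6912}{4225}, giving b12 = \frac{3}{13}, b13 = -\frac{4}{13}, b23 = \frac{48}{65}, i.e. R = \frac{36}{65} + \frac{3}{13} e_{12} - \frac{4}{13} e_{13} + \frac{48}{65} e_{23}.
Its e_{13} coefficient is negative, so report the other preimage -R.
Answer: -\frac{36}{65} - \frac{3}{13} e_{12} + \frac{4}{13} e_{13} - \frac{48}{65} e_{23}. Key observation: the double cover Spin(3) -> SO(3) sends R and -R to the same matrix (trace \frac{959}{4225} here), so the stated sign of the e_{13} coefficient is what selects one sheet.
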